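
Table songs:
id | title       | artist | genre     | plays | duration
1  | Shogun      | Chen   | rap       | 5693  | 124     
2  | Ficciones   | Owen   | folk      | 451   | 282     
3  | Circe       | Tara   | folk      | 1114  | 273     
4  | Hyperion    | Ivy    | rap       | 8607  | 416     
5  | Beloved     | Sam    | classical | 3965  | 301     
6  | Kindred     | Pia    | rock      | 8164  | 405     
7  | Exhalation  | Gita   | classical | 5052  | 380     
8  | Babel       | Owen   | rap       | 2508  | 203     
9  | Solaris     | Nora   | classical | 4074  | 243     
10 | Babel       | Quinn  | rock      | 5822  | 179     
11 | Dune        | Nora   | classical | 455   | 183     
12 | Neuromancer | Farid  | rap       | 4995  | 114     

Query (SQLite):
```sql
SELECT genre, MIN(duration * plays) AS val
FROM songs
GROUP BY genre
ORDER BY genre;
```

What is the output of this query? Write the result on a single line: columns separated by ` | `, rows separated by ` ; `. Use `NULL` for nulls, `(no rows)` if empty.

classical | 83265 ; folk | 127182 ; rap | 509124 ; rock | 1042138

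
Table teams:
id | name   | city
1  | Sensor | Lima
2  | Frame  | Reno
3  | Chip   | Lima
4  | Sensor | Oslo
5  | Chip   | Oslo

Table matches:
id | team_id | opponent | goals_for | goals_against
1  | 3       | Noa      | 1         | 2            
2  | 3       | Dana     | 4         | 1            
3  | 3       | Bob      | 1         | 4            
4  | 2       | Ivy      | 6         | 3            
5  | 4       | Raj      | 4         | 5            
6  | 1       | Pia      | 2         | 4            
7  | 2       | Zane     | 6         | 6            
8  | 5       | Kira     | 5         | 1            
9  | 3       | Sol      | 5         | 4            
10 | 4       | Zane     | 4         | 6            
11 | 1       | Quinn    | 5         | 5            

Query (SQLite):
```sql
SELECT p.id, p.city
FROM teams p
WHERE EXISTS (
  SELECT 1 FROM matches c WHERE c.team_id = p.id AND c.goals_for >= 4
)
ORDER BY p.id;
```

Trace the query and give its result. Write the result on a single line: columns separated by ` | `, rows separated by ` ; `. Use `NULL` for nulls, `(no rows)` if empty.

For each teams row, check whether any matches with matching team_id has goals_for >= 4.
Keep rows where that is true.

1 | Lima ; 2 | Reno ; 3 | Lima ; 4 | Oslo ; 5 | Oslo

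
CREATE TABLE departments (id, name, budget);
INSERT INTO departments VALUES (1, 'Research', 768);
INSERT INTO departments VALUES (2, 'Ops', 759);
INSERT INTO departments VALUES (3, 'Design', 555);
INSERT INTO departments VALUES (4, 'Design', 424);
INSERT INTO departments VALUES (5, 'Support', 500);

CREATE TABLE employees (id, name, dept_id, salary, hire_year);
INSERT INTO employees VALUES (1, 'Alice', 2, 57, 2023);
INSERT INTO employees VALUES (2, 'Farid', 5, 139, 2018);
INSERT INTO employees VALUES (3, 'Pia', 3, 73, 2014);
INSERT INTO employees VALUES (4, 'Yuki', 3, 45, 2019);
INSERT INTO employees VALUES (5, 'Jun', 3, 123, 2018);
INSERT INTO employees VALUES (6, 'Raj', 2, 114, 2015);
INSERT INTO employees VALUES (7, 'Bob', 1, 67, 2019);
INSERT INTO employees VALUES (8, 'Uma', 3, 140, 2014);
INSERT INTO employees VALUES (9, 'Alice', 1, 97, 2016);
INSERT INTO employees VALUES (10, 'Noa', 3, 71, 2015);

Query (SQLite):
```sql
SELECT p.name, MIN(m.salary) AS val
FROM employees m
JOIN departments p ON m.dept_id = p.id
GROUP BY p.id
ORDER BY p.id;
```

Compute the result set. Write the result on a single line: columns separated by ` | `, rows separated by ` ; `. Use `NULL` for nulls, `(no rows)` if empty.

Join each employees row to its departments via dept_id.
Group joined rows by departments.id; compute MIN(m.salary) per group.
  1: ids {7, 9} → MIN(m.salary)=67
  2: ids {1, 6} → MIN(m.salary)=57
  3: ids {3, 4, 5, 8, 10} → MIN(m.salary)=45
  5: ids {2} → MIN(m.salary)=139

Research | 67 ; Ops | 57 ; Design | 45 ; Support | 139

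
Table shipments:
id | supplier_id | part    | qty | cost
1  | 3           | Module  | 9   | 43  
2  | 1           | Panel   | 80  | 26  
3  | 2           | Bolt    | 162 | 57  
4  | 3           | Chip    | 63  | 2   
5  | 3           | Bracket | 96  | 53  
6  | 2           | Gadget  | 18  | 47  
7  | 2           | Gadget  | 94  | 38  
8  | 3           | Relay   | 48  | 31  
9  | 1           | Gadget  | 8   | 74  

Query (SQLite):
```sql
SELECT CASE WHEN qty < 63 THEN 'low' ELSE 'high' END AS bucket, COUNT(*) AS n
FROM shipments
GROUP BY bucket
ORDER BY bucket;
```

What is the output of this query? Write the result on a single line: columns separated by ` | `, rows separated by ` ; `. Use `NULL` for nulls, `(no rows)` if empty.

high | 5 ; low | 4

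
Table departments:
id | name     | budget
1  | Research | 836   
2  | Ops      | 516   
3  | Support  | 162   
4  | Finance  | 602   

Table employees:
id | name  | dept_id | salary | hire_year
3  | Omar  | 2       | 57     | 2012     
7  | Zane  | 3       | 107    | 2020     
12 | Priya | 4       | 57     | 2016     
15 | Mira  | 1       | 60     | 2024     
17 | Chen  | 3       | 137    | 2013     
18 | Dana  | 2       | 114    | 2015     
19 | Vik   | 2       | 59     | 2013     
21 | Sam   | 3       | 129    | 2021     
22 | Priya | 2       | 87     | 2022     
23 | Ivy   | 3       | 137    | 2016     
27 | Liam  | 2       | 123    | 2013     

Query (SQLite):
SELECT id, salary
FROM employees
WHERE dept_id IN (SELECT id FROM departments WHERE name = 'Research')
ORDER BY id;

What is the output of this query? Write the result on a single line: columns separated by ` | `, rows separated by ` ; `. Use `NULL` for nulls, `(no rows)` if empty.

Inner query: departments.id where name = 'Research'.
Outer: keep employees rows whose dept_id is in that set.
Inner query → {1}

15 | 60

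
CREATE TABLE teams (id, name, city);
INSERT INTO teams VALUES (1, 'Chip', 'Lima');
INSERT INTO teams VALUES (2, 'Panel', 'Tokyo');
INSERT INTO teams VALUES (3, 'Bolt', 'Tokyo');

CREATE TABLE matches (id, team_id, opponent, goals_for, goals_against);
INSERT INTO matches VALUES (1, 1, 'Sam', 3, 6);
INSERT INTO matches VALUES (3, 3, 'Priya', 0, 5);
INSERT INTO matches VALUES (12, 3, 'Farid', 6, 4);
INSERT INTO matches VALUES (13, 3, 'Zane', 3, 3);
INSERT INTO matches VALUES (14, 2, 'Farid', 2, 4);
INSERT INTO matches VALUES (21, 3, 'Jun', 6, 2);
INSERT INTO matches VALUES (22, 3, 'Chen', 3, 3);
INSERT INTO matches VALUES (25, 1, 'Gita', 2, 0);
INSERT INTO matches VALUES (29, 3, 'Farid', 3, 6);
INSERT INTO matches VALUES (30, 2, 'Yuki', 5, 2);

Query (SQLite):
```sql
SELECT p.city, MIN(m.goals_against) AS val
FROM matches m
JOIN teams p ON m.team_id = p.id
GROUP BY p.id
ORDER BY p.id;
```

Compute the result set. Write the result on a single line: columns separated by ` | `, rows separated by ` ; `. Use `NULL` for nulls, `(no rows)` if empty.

Join each matches row to its teams via team_id.
Group joined rows by teams.id; compute MIN(m.goals_against) per group.
  1: ids {1, 25} → MIN(m.goals_against)=0
  2: ids {14, 30} → MIN(m.goals_against)=2
  3: ids {3, 12, 13, 21, 22, 29} → MIN(m.goals_against)=2

Lima | 0 ; Tokyo | 2 ; Tokyo | 2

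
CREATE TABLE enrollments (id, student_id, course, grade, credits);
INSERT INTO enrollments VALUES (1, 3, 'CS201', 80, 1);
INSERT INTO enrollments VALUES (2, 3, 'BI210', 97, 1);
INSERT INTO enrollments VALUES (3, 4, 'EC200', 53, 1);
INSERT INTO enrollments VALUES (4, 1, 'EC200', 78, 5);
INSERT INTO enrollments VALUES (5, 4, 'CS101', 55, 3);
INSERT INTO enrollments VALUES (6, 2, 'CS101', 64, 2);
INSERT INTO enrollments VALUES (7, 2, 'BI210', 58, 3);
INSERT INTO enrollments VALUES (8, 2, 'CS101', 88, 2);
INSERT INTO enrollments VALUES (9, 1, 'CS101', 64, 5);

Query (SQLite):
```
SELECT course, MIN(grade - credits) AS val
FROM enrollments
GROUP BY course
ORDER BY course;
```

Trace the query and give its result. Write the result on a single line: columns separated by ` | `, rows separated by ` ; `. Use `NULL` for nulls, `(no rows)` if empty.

For each row compute grade - credits.
Group by course; take MIN of the expression per group.
  BI210: ids {2, 7} → MIN(grade - credits)=55
  CS101: ids {5, 6, 8, 9} → MIN(grade - credits)=52
  CS201: ids {1} → MIN(grade - credits)=79
  EC200: ids {3, 4} → MIN(grade - credits)=52

BI210 | 55 ; CS101 | 52 ; CS201 | 79 ; EC200 | 52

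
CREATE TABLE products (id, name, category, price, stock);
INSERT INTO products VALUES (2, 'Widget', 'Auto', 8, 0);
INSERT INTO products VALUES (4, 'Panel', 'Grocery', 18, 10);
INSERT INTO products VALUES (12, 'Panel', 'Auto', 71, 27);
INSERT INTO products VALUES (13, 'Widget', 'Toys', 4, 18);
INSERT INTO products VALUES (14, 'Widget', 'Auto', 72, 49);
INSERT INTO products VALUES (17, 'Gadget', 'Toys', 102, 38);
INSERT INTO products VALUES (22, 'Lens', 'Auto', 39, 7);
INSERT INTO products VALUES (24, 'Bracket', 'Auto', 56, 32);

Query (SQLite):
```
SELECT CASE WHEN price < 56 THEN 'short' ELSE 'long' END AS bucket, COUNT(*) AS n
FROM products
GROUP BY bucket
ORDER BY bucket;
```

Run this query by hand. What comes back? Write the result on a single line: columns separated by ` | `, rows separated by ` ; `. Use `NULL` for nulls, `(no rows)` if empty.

Bucket rows by price < 56 → 'short' else 'long'; count each bucket.

long | 4 ; short | 4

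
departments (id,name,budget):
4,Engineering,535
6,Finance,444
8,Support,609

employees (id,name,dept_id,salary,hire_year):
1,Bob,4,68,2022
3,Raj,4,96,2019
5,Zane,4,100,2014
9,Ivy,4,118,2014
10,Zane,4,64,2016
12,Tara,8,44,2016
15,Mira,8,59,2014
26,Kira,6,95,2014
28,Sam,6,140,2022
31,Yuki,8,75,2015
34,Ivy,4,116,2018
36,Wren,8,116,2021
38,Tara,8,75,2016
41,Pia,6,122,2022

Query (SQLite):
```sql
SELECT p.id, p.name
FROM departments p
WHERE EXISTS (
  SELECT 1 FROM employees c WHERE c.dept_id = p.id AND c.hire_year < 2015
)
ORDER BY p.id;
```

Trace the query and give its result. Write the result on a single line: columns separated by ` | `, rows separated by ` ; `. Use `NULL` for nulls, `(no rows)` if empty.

For each departments row, check whether any employees with matching dept_id has hire_year < 2015.
Keep rows where that is true.

4 | Engineering ; 6 | Finance ; 8 | Support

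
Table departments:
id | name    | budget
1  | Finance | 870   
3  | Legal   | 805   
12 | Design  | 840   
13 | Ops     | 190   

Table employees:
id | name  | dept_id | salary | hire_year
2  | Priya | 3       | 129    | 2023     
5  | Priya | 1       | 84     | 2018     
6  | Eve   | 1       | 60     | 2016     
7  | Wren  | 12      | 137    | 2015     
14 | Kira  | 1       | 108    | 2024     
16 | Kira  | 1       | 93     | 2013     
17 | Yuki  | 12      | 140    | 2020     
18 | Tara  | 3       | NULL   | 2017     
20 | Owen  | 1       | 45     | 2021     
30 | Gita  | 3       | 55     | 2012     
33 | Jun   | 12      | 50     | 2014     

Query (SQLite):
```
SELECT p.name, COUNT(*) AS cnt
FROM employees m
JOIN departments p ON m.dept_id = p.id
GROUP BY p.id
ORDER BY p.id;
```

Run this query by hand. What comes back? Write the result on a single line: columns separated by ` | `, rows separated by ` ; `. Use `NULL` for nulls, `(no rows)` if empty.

Join each employees row to its departments via dept_id.
Group joined rows by departments.id; compute COUNT(*) per group.
  1: ids {5, 6, 14, 16, 20} → COUNT(*)=5
  3: ids {2, 18, 30} → COUNT(*)=3
  12: ids {7, 17, 33} → COUNT(*)=3

Finance | 5 ; Legal | 3 ; Design | 3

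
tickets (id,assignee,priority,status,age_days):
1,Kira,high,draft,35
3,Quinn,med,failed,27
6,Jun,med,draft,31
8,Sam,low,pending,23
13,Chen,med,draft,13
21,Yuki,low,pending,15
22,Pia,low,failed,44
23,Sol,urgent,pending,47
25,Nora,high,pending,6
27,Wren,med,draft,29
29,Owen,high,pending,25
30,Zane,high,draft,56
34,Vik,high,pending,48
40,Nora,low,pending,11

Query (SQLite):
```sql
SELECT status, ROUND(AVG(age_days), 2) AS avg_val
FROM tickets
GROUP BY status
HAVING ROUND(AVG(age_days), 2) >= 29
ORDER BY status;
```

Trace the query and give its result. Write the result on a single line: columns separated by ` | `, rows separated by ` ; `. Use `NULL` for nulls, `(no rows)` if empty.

draft | 32.8 ; failed | 35.5

Partition tickets by status; compute ROUND(AVG(age_days), 2) within each group.
HAVING: keep groups where ROUND(AVG(age_days), 2) >= 29.
  draft: ids {1, 6, 13, 27, 30} → ROUND(AVG(age_days), 2)=32.8
  failed: ids {3, 22} → ROUND(AVG(age_days), 2)=35.5
  pending: ids {8, 21, 23, 25, 29, 34, 40} → ROUND(AVG(age_days), 2)=25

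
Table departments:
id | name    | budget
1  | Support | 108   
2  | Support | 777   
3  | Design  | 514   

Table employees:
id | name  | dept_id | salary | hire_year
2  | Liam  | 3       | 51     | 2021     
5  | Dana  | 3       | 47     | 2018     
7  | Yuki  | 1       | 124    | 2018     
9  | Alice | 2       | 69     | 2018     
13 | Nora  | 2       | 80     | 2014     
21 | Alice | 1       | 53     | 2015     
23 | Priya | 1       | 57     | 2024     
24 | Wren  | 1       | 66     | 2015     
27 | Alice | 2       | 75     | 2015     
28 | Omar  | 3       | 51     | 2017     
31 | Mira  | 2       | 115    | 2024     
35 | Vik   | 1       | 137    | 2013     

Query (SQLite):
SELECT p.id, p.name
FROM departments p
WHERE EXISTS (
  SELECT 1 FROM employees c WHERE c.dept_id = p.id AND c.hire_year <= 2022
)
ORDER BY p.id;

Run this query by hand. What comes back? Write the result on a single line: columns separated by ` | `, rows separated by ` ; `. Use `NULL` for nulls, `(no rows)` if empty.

1 | Support ; 2 | Support ; 3 | Design

For each departments row, check whether any employees with matching dept_id has hire_year <= 2022.
Keep rows where that is true.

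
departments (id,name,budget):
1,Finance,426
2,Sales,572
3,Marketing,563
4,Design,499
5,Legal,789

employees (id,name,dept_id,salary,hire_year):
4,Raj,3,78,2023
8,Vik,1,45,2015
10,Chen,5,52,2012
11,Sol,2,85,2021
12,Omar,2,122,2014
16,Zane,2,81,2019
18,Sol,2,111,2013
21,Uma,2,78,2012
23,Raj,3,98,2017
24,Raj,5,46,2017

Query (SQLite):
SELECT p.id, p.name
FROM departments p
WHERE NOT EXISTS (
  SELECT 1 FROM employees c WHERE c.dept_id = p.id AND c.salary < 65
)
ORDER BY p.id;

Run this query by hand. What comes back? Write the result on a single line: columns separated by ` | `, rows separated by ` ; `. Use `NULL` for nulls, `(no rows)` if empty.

2 | Sales ; 3 | Marketing ; 4 | Design

For each departments row, check whether any employees with matching dept_id has salary < 65.
Keep rows where that is false.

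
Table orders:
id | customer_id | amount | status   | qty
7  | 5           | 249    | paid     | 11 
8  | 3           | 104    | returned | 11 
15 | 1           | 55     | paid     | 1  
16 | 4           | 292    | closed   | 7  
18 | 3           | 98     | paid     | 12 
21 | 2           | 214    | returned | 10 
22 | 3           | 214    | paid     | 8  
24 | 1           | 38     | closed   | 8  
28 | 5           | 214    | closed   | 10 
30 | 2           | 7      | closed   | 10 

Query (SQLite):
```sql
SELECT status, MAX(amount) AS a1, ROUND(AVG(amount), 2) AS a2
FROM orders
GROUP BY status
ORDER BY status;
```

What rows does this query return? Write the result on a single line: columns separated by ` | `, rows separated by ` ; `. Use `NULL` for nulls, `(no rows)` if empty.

closed | 292 | 137.75 ; paid | 249 | 154 ; returned | 214 | 159

Group orders by status.
Per group compute: MAX(amount), ROUND(AVG(amount), 2).
  closed: ids {16, 24, 28, 30} → MAX(amount)=292, ROUND(AVG(amount), 2)=137.75
  paid: ids {7, 15, 18, 22} → MAX(amount)=249, ROUND(AVG(amount), 2)=154
  returned: ids {8, 21} → MAX(amount)=214, ROUND(AVG(amount), 2)=159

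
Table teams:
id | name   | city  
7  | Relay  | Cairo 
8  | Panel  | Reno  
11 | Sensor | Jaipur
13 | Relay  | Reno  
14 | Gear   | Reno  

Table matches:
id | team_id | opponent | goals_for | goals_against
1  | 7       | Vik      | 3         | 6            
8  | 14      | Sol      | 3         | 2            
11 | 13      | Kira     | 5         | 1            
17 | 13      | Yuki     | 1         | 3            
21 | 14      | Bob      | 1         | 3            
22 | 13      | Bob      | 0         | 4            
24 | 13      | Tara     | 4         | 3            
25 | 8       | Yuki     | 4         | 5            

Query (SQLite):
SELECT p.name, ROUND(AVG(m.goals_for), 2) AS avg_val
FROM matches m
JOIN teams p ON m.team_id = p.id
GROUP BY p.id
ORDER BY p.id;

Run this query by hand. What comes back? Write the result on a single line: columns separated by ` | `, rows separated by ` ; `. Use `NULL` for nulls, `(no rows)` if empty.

Relay | 3 ; Panel | 4 ; Relay | 2.5 ; Gear | 2

Join each matches row to its teams via team_id.
Group joined rows by teams.id; compute ROUND(AVG(m.goals_for), 2) per group.
  7: ids {1} → ROUND(AVG(m.goals_for), 2)=3
  8: ids {25} → ROUND(AVG(m.goals_for), 2)=4
  13: ids {11, 17, 22, 24} → ROUND(AVG(m.goals_for), 2)=2.5
  14: ids {8, 21} → ROUND(AVG(m.goals_for), 2)=2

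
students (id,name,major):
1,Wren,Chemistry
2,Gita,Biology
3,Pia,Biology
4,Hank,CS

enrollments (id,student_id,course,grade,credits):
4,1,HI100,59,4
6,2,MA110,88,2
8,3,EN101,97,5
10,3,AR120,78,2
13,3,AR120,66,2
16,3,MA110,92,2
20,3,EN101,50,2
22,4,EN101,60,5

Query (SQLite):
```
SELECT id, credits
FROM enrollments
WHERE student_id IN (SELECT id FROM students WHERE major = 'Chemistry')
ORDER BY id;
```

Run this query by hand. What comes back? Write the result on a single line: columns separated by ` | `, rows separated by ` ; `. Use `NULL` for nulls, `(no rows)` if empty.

4 | 4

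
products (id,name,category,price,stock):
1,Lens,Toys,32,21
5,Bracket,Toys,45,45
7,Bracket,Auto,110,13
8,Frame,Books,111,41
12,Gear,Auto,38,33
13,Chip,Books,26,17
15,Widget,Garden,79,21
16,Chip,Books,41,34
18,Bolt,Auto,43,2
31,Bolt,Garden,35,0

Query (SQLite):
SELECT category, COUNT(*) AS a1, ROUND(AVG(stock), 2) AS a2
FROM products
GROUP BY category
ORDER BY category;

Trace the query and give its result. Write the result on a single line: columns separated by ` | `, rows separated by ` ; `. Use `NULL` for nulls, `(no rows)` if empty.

Group products by category.
Per group compute: COUNT(*), ROUND(AVG(stock), 2).
  Auto: ids {7, 12, 18} → COUNT(*)=3, ROUND(AVG(stock), 2)=16
  Books: ids {8, 13, 16} → COUNT(*)=3, ROUND(AVG(stock), 2)=30.67
  Garden: ids {15, 31} → COUNT(*)=2, ROUND(AVG(stock), 2)=10.5
  Toys: ids {1, 5} → COUNT(*)=2, ROUND(AVG(stock), 2)=33

Auto | 3 | 16 ; Books | 3 | 30.67 ; Garden | 2 | 10.5 ; Toys | 2 | 33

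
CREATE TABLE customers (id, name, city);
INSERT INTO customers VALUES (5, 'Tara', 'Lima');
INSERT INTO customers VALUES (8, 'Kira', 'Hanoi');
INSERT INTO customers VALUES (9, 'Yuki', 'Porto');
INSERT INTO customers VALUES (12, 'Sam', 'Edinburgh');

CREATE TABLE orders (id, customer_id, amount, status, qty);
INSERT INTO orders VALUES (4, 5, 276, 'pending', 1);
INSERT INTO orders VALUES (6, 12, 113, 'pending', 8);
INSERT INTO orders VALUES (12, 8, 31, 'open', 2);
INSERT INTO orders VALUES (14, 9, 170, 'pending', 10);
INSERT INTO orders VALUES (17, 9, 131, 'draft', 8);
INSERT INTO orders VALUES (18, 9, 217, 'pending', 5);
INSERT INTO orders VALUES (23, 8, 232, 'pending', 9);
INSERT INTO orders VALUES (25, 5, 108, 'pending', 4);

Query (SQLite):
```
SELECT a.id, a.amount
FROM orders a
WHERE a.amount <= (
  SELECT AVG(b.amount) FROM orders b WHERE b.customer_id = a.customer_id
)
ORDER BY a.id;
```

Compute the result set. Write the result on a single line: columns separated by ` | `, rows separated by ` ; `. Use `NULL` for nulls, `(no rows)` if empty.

6 | 113 ; 12 | 31 ; 14 | 170 ; 17 | 131 ; 25 | 108

For each orders row a, compute AVG(amount) over rows sharing a.customer_id.
Keep row a if a.amount <= that per-group AVG.
  customer_id=5: AVG(amount) = 192.0
  customer_id=8: AVG(amount) = 131.5
  customer_id=9: AVG(amount) = 172.666667
  customer_id=12: AVG(amount) = 113.0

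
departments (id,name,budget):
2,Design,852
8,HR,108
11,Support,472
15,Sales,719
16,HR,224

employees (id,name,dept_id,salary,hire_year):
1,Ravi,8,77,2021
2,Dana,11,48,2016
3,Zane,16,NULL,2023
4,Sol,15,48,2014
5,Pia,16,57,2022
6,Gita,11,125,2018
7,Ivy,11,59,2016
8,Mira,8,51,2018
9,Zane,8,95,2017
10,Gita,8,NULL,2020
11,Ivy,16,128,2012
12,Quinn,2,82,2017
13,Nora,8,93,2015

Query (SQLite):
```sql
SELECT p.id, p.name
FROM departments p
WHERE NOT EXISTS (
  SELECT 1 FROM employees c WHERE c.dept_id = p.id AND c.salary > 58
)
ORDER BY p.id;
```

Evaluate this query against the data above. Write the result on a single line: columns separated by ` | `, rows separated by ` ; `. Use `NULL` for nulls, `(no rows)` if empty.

15 | Sales

For each departments row, check whether any employees with matching dept_id has salary > 58.
Keep rows where that is false.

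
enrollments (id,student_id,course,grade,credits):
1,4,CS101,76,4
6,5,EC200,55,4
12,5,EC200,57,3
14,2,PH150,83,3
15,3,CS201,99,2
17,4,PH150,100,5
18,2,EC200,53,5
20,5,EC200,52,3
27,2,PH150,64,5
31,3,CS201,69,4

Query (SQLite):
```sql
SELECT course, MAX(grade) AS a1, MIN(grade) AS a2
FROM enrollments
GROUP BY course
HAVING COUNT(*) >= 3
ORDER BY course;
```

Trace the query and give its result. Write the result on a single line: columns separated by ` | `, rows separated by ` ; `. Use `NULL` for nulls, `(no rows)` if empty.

Group enrollments by course.
Per group compute: MAX(grade), MIN(grade).
HAVING: drop groups with fewer than 3 rows.
  CS101: ids {1} → MAX(grade)=76, MIN(grade)=76
  CS201: ids {15, 31} → MAX(grade)=99, MIN(grade)=69
  EC200: ids {6, 12, 18, 20} → MAX(grade)=57, MIN(grade)=52
  PH150: ids {14, 17, 27} → MAX(grade)=100, MIN(grade)=64

EC200 | 57 | 52 ; PH150 | 100 | 64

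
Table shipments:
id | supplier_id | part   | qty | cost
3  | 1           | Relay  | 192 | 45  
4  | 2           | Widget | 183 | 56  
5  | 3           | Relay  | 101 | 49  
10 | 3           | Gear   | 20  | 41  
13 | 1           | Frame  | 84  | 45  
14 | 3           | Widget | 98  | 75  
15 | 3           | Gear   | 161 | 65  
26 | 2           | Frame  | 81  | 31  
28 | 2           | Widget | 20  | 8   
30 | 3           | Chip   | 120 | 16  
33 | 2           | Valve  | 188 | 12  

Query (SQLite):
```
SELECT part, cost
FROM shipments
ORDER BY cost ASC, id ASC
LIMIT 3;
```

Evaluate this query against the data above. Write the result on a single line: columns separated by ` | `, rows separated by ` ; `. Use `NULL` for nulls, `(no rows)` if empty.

Sort by cost asc, tiebreak id asc: (8, id=28), (12, id=33), (16, id=30), (31, id=26), (41, id=10), (45, id=3) …. Take first 3.

Widget | 8 ; Valve | 12 ; Chip | 16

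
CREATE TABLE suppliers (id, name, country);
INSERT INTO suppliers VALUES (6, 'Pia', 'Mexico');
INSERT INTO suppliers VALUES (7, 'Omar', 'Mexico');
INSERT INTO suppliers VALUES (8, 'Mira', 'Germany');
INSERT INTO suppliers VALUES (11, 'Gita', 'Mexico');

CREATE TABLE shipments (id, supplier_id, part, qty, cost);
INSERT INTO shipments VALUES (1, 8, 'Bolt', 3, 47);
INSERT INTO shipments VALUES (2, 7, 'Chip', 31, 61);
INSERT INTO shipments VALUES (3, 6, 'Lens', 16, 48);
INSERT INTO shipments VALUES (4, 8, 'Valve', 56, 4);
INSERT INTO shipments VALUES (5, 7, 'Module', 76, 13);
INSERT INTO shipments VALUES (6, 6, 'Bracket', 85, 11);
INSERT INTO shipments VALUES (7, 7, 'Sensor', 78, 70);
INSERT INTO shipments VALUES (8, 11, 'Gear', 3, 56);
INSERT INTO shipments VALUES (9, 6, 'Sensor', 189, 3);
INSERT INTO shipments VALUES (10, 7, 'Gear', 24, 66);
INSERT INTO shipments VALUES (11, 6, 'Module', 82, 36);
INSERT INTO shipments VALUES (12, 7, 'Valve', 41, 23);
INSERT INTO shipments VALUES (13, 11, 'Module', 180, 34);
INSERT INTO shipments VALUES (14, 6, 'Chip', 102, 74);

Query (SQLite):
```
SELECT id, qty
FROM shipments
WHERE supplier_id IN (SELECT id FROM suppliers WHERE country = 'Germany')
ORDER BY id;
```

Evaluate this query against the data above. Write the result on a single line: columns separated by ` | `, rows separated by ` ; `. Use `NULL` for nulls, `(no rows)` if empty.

1 | 3 ; 4 | 56

Inner query: suppliers.id where country = 'Germany'.
Outer: keep shipments rows whose supplier_id is in that set.
Inner query → {8}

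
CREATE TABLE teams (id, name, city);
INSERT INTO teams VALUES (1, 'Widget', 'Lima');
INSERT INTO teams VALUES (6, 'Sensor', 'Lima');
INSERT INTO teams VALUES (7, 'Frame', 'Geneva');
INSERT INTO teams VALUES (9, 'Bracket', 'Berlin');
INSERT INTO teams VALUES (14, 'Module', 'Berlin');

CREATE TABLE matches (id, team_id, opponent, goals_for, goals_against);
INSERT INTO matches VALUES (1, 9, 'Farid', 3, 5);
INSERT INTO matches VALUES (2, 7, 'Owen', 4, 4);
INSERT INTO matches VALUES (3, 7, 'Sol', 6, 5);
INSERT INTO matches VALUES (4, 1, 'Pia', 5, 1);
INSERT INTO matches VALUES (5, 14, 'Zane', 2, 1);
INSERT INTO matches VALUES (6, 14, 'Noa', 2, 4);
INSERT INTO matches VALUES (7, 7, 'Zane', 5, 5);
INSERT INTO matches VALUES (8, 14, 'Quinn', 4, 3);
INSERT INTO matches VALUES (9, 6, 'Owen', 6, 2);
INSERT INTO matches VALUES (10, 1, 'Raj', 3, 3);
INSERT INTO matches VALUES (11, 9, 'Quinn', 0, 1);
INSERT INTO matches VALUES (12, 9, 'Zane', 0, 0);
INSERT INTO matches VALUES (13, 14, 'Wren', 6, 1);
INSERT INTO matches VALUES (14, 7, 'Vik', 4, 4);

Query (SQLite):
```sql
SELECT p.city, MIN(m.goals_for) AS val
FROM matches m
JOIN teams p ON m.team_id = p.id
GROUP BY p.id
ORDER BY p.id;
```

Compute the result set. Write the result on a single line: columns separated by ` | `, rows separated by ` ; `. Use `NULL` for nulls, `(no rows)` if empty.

Join each matches row to its teams via team_id.
Group joined rows by teams.id; compute MIN(m.goals_for) per group.
  1: ids {4, 10} → MIN(m.goals_for)=3
  6: ids {9} → MIN(m.goals_for)=6
  7: ids {2, 3, 7, 14} → MIN(m.goals_for)=4
  9: ids {1, 11, 12} → MIN(m.goals_for)=0
  14: ids {5, 6, 8, 13} → MIN(m.goals_for)=2

Lima | 3 ; Lima | 6 ; Geneva | 4 ; Berlin | 0 ; Berlin | 2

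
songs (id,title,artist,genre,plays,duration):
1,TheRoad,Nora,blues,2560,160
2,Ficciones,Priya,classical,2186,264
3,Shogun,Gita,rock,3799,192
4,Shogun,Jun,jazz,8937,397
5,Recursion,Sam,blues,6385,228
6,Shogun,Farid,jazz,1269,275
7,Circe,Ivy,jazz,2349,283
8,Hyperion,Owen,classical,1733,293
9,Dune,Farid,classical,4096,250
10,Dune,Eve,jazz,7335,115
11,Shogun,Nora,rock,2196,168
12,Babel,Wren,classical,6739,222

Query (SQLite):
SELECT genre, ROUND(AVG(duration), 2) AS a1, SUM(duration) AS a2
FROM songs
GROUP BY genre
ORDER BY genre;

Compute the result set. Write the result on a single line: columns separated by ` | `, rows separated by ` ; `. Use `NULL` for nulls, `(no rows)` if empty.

Group songs by genre.
Per group compute: ROUND(AVG(duration), 2), SUM(duration).
  blues: ids {1, 5} → ROUND(AVG(duration), 2)=194, SUM(duration)=388
  classical: ids {2, 8, 9, 12} → ROUND(AVG(duration), 2)=257.25, SUM(duration)=1029
  jazz: ids {4, 6, 7, 10} → ROUND(AVG(duration), 2)=267.5, SUM(duration)=1070
  rock: ids {3, 11} → ROUND(AVG(duration), 2)=180, SUM(duration)=360

blues | 194 | 388 ; classical | 257.25 | 1029 ; jazz | 267.5 | 1070 ; rock | 180 | 360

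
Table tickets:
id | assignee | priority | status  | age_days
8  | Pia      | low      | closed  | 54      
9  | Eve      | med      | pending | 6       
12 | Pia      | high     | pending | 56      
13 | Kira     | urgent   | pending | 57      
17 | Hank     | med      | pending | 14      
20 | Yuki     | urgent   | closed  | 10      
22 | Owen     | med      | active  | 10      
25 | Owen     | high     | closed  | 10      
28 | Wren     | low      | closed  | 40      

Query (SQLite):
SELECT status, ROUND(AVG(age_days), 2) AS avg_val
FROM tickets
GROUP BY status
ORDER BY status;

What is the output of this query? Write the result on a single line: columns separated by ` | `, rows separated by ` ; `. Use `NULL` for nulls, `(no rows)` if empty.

Partition tickets by status; compute ROUND(AVG(age_days), 2) within each group.
  active: ids {22} → ROUND(AVG(age_days), 2)=10
  closed: ids {8, 20, 25, 28} → ROUND(AVG(age_days), 2)=28.5
  pending: ids {9, 12, 13, 17} → ROUND(AVG(age_days), 2)=33.25

active | 10 ; closed | 28.5 ; pending | 33.25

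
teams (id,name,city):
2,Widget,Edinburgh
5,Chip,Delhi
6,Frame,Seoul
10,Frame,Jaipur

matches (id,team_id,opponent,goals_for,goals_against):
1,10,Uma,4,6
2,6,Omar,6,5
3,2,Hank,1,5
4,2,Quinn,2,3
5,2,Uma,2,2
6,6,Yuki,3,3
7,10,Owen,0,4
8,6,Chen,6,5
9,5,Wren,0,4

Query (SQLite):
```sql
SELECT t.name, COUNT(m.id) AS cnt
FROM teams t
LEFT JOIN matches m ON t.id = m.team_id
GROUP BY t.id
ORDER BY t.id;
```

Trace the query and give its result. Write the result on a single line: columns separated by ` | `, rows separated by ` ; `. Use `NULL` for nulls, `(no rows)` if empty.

LEFT JOIN keeps every teams row; unmatched ones get NULL for matches columns.
Group by teams.id and compute COUNT(m.id). COUNT(col) of an all-NULL group is 0.
  2: ids {3, 4, 5} → COUNT(m.id)=3
  5: ids {9} → COUNT(m.id)=1
  6: ids {2, 6, 8} → COUNT(m.id)=3
  10: ids {1, 7} → COUNT(m.id)=2

Widget | 3 ; Chip | 1 ; Frame | 3 ; Frame | 2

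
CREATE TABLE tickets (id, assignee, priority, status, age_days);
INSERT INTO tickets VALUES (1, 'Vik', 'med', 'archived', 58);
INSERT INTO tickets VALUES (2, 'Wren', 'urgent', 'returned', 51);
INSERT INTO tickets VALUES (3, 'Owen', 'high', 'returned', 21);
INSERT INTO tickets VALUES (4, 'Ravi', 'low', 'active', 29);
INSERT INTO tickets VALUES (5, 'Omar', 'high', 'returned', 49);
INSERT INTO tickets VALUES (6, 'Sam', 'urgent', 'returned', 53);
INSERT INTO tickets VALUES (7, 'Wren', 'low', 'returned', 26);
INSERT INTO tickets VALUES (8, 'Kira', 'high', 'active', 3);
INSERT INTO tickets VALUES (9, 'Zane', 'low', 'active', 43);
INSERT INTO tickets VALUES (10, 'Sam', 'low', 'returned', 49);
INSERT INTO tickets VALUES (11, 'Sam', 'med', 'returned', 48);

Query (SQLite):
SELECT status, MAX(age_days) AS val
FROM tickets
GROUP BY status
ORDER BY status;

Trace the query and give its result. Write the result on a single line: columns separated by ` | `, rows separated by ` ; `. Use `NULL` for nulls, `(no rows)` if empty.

active | 43 ; archived | 58 ; returned | 53

Partition tickets by status; compute MAX(age_days) within each group.
  active: ids {4, 8, 9} → MAX(age_days)=43
  archived: ids {1} → MAX(age_days)=58
  returned: ids {2, 3, 5, 6, 7, 10, 11} → MAX(age_days)=53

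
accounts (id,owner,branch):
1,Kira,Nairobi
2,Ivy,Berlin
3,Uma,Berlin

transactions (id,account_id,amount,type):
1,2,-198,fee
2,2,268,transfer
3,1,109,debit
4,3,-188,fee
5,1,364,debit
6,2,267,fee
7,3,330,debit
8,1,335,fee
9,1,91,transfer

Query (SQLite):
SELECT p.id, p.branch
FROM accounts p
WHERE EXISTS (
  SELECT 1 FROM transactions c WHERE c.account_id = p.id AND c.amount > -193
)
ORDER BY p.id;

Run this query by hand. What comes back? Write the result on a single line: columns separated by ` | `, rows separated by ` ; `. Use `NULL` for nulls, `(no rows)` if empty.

1 | Nairobi ; 2 | Berlin ; 3 | Berlin

For each accounts row, check whether any transactions with matching account_id has amount > -193.
Keep rows where that is true.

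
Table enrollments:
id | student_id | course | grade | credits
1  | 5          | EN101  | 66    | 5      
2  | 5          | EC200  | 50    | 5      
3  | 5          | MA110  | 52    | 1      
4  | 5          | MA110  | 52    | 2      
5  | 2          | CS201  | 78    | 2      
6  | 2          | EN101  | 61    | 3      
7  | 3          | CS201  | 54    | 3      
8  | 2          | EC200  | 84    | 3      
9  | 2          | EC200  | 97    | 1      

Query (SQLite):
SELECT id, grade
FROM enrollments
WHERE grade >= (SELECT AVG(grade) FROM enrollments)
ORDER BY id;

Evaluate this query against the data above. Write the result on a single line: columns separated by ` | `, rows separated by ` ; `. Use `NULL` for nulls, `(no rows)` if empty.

1 | 66 ; 5 | 78 ; 8 | 84 ; 9 | 97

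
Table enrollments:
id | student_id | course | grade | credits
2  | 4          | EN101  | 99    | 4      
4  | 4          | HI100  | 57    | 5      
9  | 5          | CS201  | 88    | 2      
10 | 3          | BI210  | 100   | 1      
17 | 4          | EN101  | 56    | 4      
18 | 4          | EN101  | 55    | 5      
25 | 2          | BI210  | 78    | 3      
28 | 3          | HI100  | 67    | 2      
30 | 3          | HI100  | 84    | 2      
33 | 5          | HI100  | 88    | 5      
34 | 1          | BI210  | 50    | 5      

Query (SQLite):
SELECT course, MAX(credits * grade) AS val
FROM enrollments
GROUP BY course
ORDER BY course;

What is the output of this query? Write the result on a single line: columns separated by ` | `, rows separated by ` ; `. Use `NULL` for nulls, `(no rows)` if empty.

BI210 | 250 ; CS201 | 176 ; EN101 | 396 ; HI100 | 440

For each row compute credits * grade.
Group by course; take MAX of the expression per group.
  BI210: ids {10, 25, 34} → MAX(credits * grade)=250
  CS201: ids {9} → MAX(credits * grade)=176
  EN101: ids {2, 17, 18} → MAX(credits * grade)=396
  HI100: ids {4, 28, 30, 33} → MAX(credits * grade)=440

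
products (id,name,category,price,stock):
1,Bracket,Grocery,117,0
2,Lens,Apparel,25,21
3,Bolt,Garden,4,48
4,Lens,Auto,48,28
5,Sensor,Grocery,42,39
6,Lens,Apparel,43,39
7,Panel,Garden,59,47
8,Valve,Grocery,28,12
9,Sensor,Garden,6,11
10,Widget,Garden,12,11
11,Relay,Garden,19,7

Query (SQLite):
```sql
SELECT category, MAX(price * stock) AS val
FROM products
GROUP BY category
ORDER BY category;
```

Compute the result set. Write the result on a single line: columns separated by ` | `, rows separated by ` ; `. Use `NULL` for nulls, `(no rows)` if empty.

For each row compute price * stock.
Group by category; take MAX of the expression per group.
  Apparel: ids {2, 6} → MAX(price * stock)=1677
  Auto: ids {4} → MAX(price * stock)=1344
  Garden: ids {3, 7, 9, 10, 11} → MAX(price * stock)=2773
  Grocery: ids {1, 5, 8} → MAX(price * stock)=1638

Apparel | 1677 ; Auto | 1344 ; Garden | 2773 ; Grocery | 1638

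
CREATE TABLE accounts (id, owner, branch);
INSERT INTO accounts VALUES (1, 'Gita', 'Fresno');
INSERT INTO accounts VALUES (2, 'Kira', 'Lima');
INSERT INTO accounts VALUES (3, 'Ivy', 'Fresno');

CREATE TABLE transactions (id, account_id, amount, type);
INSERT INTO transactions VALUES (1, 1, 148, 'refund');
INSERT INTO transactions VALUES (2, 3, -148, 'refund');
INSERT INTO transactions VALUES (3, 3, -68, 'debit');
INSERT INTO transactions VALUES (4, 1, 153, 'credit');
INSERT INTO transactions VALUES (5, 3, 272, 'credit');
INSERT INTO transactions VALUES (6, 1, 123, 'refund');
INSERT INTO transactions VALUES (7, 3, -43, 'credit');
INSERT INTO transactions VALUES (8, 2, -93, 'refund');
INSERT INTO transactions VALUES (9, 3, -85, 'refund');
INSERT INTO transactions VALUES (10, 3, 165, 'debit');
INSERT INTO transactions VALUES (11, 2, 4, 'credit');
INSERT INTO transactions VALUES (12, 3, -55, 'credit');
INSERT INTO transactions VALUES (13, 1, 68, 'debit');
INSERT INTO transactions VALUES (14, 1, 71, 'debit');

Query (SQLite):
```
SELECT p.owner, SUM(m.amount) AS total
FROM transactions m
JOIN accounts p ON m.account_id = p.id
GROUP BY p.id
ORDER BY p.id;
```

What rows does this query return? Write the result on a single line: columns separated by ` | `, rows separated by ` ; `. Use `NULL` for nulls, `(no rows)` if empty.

Gita | 563 ; Kira | -89 ; Ivy | 38

Join each transactions row to its accounts via account_id.
Group joined rows by accounts.id; compute SUM(m.amount) per group.
  1: ids {1, 4, 6, 13, 14} → SUM(m.amount)=563
  2: ids {8, 11} → SUM(m.amount)=-89
  3: ids {2, 3, 5, 7, 9, 10, 12} → SUM(m.amount)=38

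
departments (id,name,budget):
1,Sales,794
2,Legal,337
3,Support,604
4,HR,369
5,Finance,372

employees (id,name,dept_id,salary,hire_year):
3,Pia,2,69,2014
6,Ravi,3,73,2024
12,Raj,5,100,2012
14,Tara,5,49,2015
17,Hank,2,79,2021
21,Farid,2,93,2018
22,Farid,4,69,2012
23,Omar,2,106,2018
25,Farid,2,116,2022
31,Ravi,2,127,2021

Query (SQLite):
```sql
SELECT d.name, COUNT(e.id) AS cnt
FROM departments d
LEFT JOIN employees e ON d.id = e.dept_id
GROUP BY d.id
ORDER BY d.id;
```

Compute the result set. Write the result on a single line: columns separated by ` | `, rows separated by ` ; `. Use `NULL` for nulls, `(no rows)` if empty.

LEFT JOIN keeps every departments row; unmatched ones get NULL for employees columns.
Group by departments.id and compute COUNT(e.id). COUNT(col) of an all-NULL group is 0.
  1: ids {—} → COUNT(e.id)=0
  2: ids {3, 17, 21, 23, 25, 31} → COUNT(e.id)=6
  3: ids {6} → COUNT(e.id)=1
  4: ids {22} → COUNT(e.id)=1
  5: ids {12, 14} → COUNT(e.id)=2

Sales | 0 ; Legal | 6 ; Support | 1 ; HR | 1 ; Finance | 2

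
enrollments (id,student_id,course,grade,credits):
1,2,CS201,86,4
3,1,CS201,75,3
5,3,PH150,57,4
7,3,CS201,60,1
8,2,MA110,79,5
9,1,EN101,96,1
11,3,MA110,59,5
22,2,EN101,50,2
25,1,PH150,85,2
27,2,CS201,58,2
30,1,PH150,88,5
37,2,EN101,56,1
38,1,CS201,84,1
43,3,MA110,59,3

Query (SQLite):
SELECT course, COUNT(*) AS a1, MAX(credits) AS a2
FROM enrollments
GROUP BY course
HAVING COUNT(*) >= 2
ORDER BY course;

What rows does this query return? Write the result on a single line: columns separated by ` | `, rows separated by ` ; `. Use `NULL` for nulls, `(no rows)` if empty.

Group enrollments by course.
Per group compute: COUNT(*), MAX(credits).
HAVING: drop groups with fewer than 2 rows.
  CS201: ids {1, 3, 7, 27, 38} → COUNT(*)=5, MAX(credits)=4
  EN101: ids {9, 22, 37} → COUNT(*)=3, MAX(credits)=2
  MA110: ids {8, 11, 43} → COUNT(*)=3, MAX(credits)=5
  PH150: ids {5, 25, 30} → COUNT(*)=3, MAX(credits)=5

CS201 | 5 | 4 ; EN101 | 3 | 2 ; MA110 | 3 | 5 ; PH150 | 3 | 5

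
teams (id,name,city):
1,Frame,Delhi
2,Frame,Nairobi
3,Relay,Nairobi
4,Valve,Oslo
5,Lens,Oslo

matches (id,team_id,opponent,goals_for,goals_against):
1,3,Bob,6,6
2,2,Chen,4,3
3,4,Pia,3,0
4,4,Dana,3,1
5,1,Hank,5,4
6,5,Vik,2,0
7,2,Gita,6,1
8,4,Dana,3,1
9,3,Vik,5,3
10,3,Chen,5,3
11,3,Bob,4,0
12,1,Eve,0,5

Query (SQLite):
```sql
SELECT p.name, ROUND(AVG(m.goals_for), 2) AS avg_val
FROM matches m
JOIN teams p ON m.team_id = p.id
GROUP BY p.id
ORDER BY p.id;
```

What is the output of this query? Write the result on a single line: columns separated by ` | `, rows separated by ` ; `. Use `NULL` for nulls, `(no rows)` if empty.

Join each matches row to its teams via team_id.
Group joined rows by teams.id; compute ROUND(AVG(m.goals_for), 2) per group.
  1: ids {5, 12} → ROUND(AVG(m.goals_for), 2)=2.5
  2: ids {2, 7} → ROUND(AVG(m.goals_for), 2)=5
  3: ids {1, 9, 10, 11} → ROUND(AVG(m.goals_for), 2)=5
  4: ids {3, 4, 8} → ROUND(AVG(m.goals_for), 2)=3
  5: ids {6} → ROUND(AVG(m.goals_for), 2)=2

Frame | 2.5 ; Frame | 5 ; Relay | 5 ; Valve | 3 ; Lens | 2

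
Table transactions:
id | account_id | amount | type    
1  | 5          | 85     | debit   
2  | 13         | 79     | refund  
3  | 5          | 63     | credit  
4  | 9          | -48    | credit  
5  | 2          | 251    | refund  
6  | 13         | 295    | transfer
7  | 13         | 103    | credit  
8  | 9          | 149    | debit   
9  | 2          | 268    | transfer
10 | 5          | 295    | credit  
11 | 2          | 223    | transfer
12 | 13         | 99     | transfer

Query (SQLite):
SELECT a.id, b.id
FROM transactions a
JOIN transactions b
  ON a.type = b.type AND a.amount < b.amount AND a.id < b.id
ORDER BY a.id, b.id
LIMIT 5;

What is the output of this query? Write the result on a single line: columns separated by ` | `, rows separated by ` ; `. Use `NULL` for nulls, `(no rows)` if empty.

1 | 8 ; 2 | 5 ; 3 | 7 ; 3 | 10 ; 4 | 7

Pairs (a,b) with same type, a.amount < b.amount, a.id < b.id.
type groups: credit:{3,4,7,10} debit:{1,8} refund:{2,5} transfer:{6,9,11,12}
Ordered by (a.id, b.id); first 5.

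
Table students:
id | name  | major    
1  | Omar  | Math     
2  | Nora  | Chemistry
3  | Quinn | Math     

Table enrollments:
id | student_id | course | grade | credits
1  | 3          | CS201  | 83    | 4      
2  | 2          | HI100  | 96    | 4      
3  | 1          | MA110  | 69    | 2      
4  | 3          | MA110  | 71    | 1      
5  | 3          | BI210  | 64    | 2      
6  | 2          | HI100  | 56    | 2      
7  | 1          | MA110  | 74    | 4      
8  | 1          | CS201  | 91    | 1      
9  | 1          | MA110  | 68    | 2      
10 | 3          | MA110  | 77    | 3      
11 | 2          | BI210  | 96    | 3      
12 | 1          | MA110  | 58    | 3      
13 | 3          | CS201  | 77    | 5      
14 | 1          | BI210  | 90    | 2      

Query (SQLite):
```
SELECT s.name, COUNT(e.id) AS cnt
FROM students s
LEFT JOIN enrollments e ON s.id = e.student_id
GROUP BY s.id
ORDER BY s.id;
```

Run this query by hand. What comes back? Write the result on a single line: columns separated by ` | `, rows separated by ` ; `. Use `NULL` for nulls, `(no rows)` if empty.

LEFT JOIN keeps every students row; unmatched ones get NULL for enrollments columns.
Group by students.id and compute COUNT(e.id). COUNT(col) of an all-NULL group is 0.
  1: ids {3, 7, 8, 9, 12, 14} → COUNT(e.id)=6
  2: ids {2, 6, 11} → COUNT(e.id)=3
  3: ids {1, 4, 5, 10, 13} → COUNT(e.id)=5

Omar | 6 ; Nora | 3 ; Quinn | 5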